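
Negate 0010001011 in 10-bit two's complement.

Original: 0010001011
Step 1 - Invert all bits: 1101110100
Step 2 - Add 1: 1101110101
Verification: 0010001011 + 1101110101 = 10000000000; discarding the end carry (carry out of the top bit) leaves the 10-bit value 0000000000, as required for x + (-x)



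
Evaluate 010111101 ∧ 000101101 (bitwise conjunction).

AND: 1 only when both bits are 1
  010111101
& 000101101
-----------
  000101101
Decimal: 189 & 45 = 45



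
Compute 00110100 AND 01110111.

AND: 1 only when both bits are 1
  00110100
& 01110111
----------
  00110100
Decimal: 52 & 119 = 52



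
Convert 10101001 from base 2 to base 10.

Sum of powers of 2 for each 1-bit:
2^0 + 2^3 + 2^5 + 2^7
= 1 + 8 + 32 + 128
= 169



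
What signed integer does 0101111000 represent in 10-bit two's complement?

Binary: 0101111000
Sign bit: 0 (non-negative)
Read directly as an unsigned value:
0101111000 = 256 + 64 + 32 + 16 + 8 = 376
Value: 376



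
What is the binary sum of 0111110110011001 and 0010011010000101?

Add column by column from the right: bit + bit + carry-in; write the sum mod 2, carry 1 when the sum is 2 or 3.
carry:  1111111100000010
        0111110110011001
+       0010011010000101
------------------------
       01010010000011110
(the carry out of the leftmost column, 0, becomes the leading bit)
Decimal check:
  0111110110011001 = 16384 + 8192 + 4096 + 2048 + 1024 + 256 + 128 + 16 + 8 + 1 = 32153
  0010011010000101 = 8192 + 1024 + 512 + 128 + 4 + 1 = 9861
  32153 + 9861 = 42014, and 01010010000011110 = 32768 + 8192 + 1024 + 16 + 8 + 4 + 2 = 42014 ✓



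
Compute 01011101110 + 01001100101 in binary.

Add column by column from the right: bit + bit + carry-in; write the sum mod 2, carry 1 when the sum is 2 or 3.
carry:  10111011000
        01011101110
+       01001100101
-------------------
       010101010011
(the carry out of the leftmost column, 0, becomes the leading bit)
Decimal check:
  01011101110 = 512 + 128 + 64 + 32 + 8 + 4 + 2 = 750
  01001100101 = 512 + 64 + 32 + 4 + 1 = 613
  750 + 613 = 1363, and 010101010011 = 1024 + 256 + 64 + 16 + 2 + 1 = 1363 ✓



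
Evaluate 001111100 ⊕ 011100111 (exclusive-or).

XOR: 1 when bits differ
  001111100
^ 011100111
-----------
  010011011
Decimal: 124 ^ 231 = 155



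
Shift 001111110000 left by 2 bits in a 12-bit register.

Original: 001111110000 (decimal 1008)
Shift left by 2 positions
Append 2 zeros on the right
Result: 111111000000 (decimal 4032)
Equivalent: 1008 << 2 = 1008 × 2^2 = 4032



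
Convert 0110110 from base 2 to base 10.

Sum of powers of 2 for each 1-bit:
2^1 + 2^2 + 2^4 + 2^5
= 2 + 4 + 16 + 32
= 54



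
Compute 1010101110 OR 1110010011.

OR: 1 when either bit is 1
  1010101110
| 1110010011
------------
  1110111111
Decimal: 686 | 915 = 959



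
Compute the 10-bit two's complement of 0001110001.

Original: 0001110001
Step 1 - Invert all bits: 1110001110
Step 2 - Add 1: 1110001111
Verification: 0001110001 + 1110001111 = 10000000000; discarding the end carry (carry out of the top bit) leaves the 10-bit value 0000000000, as required for x + (-x)



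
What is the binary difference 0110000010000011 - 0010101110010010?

Method 1 - Direct subtraction (column by column from the right: bit − bit − borrow-in; if negative, add 2 and borrow 1 from the next column):
borrow: 0111111111100000
        0110000010000011
-       0010101110010010
------------------------
        0011010011110001

Method 2 - Add two's complement:
Two's complement of 0010101110010010: invert → 1101010001101101, add 1 → 1101010001101110
  0110000010000011
+ 1101010001101110
------------------
 10011010011110001  (end carry out of the top bit = 1)
Discarding the end carry: 0011010011110001
Decimal check:
  0110000010000011 = 16384 + 8192 + 128 + 2 + 1 = 24707
  0010101110010010 = 8192 + 2048 + 512 + 256 + 128 + 16 + 2 = 11154
  24707 - 11154 = 13553, and 0011010011110001 = 8192 + 4096 + 1024 + 128 + 64 + 32 + 16 + 1 = 13553 ✓



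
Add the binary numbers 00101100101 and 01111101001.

Add column by column from the right: bit + bit + carry-in; write the sum mod 2, carry 1 when the sum is 2 or 3.
carry:  11111000010
        00101100101
+       01111101001
-------------------
       010101001110
(the carry out of the leftmost column, 0, becomes the leading bit)
Decimal check:
  00101100101 = 256 + 64 + 32 + 4 + 1 = 357
  01111101001 = 512 + 256 + 128 + 64 + 32 + 8 + 1 = 1001
  357 + 1001 = 1358, and 010101001110 = 1024 + 256 + 64 + 8 + 4 + 2 = 1358 ✓



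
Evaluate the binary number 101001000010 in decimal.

Sum of powers of 2 for each 1-bit:
2^1 + 2^6 + 2^9 + 2^11
= 2 + 64 + 512 + 2048
= 2626



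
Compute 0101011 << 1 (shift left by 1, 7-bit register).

Original: 0101011 (decimal 43)
Shift left by 1 position
Append 1 zero on the right
Result: 1010110 (decimal 86)
Equivalent: 43 << 1 = 43 × 2^1 = 86



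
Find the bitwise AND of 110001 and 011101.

AND: 1 only when both bits are 1
  110001
& 011101
--------
  010001
Decimal: 49 & 29 = 17



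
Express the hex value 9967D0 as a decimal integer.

Expand by place value (powers of 16):
Digit values: D = 13
9967D0 = 9 × 16^5 + 9 × 16^4 + 6 × 16^3 + 7 × 16^2 + 13 × 16^1 + 0 × 16^0
= 9 × 1048576 + 9 × 65536 + 6 × 4096 + 7 × 256 + 13 × 16 + 0 × 1
= 9437184 + 589824 + 24576 + 1792 + 208 + 0
= 10053584



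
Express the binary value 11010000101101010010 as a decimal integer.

Sum of powers of 2 for each 1-bit:
2^1 + 2^4 + 2^6 + 2^8 + 2^9 + 2^11 + 2^16 + 2^18 + 2^19
= 2 + 16 + 64 + 256 + 512 + 2048 + 65536 + 262144 + 524288
= 854866



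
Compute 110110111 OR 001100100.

OR: 1 when either bit is 1
  110110111
| 001100100
-----------
  111110111
Decimal: 439 | 100 = 503



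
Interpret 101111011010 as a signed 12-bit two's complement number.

Binary: 101111011010
Sign bit: 1 (negative)
Invert: 010000100101
Add 1:  010000100110
Magnitude: 010000100110 = 1024 + 32 + 4 + 2 = 1062
Value: -1062



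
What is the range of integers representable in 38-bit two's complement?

For 38-bit two's complement:
Minimum: -2^37 = -137438953472
Maximum: 2^37 - 1 = 137438953471



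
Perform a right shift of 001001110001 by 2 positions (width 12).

Original: 001001110001 (decimal 625)
Shift right by 2 positions
Drop the 2 low bits; fill with zeros on the left
Result: 000010011100 (decimal 156)
Equivalent: 625 >> 2 = 625 ÷ 2^2 = 156



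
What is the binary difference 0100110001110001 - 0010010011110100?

Method 1 - Direct subtraction (column by column from the right: bit − bit − borrow-in; if negative, add 2 and borrow 1 from the next column):
borrow: 0100111111111000
        0100110001110001
-       0010010011110100
------------------------
        0010011101111101

Method 2 - Add two's complement:
Two's complement of 0010010011110100: invert → 1101101100001011, add 1 → 1101101100001100
  0100110001110001
+ 1101101100001100
------------------
 10010011101111101  (end carry out of the top bit = 1)
Discarding the end carry: 0010011101111101
Decimal check:
  0100110001110001 = 16384 + 2048 + 1024 + 64 + 32 + 16 + 1 = 19569
  0010010011110100 = 8192 + 1024 + 128 + 64 + 32 + 16 + 4 = 9460
  19569 - 9460 = 10109, and 0010011101111101 = 8192 + 1024 + 512 + 256 + 64 + 32 + 16 + 8 + 4 + 1 = 10109 ✓



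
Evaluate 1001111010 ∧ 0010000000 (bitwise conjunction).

AND: 1 only when both bits are 1
  1001111010
& 0010000000
------------
  0000000000
Decimal: 634 & 128 = 0



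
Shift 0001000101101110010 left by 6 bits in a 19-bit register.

Original: 0001000101101110010 (decimal 35698)
Shift left by 6 positions
Append 6 zeros on the right and drop the 6 high bits that overflow the 19-bit width
Result: 0101101110010000000 (decimal 187520)
Equivalent: 35698 << 6 = 35698 × 2^6 = 2284672, truncated to 19 bits = 187520



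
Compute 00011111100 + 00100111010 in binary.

Add column by column from the right: bit + bit + carry-in; write the sum mod 2, carry 1 when the sum is 2 or 3.
carry:  01111110000
        00011111100
+       00100111010
-------------------
       001000110110
(the carry out of the leftmost column, 0, becomes the leading bit)
Decimal check:
  00011111100 = 128 + 64 + 32 + 16 + 8 + 4 = 252
  00100111010 = 256 + 32 + 16 + 8 + 2 = 314
  252 + 314 = 566, and 001000110110 = 512 + 32 + 16 + 4 + 2 = 566 ✓



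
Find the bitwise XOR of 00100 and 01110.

XOR: 1 when bits differ
  00100
^ 01110
-------
  01010
Decimal: 4 ^ 14 = 10



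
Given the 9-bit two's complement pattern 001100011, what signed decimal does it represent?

Binary: 001100011
Sign bit: 0 (non-negative)
Read directly as an unsigned value:
001100011 = 64 + 32 + 2 + 1 = 99
Value: 99



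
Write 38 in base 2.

Using repeated division by 2:
38 ÷ 2 = 19 remainder 0
19 ÷ 2 = 9 remainder 1
9 ÷ 2 = 4 remainder 1
4 ÷ 2 = 2 remainder 0
2 ÷ 2 = 1 remainder 0
1 ÷ 2 = 0 remainder 1
Reading remainders bottom to top: 100110



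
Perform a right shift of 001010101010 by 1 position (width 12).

Original: 001010101010 (decimal 682)
Shift right by 1 position
Drop the 1 low bit; fill with zero on the left
Result: 000101010101 (decimal 341)
Equivalent: 682 >> 1 = 682 ÷ 2^1 = 341



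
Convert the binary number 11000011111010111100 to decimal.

Sum of powers of 2 for each 1-bit:
2^2 + 2^3 + 2^4 + 2^5 + 2^7 + 2^9 + 2^10 + 2^11 + 2^12 + 2^13 + 2^18 + 2^19
= 4 + 8 + 16 + 32 + 128 + 512 + 1024 + 2048 + 4096 + 8192 + 262144 + 524288
= 802492



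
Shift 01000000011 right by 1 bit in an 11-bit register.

Original: 01000000011 (decimal 515)
Shift right by 1 position
Drop the 1 low bit; fill with zero on the left
Result: 00100000001 (decimal 257)
Equivalent: 515 >> 1 = 515 ÷ 2^1 = 257



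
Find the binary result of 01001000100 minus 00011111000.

Method 1 - Direct subtraction (column by column from the right: bit − bit − borrow-in; if negative, add 2 and borrow 1 from the next column):
borrow: 01111110000
        01001000100
-       00011111000
-------------------
        00101001100

Method 2 - Add two's complement:
Two's complement of 00011111000: invert → 11100000111, add 1 → 11100001000
  01001000100
+ 11100001000
-------------
 100101001100  (end carry out of the top bit = 1)
Discarding the end carry: 00101001100
Decimal check:
  01001000100 = 512 + 64 + 4 = 580
  00011111000 = 128 + 64 + 32 + 16 + 8 = 248
  580 - 248 = 332, and 00101001100 = 256 + 64 + 8 + 4 = 332 ✓



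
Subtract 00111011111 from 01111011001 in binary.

Method 1 - Direct subtraction (column by column from the right: bit − bit − borrow-in; if negative, add 2 and borrow 1 from the next column):
borrow: 01111111100
        01111011001
-       00111011111
-------------------
        00111111010

Method 2 - Add two's complement:
Two's complement of 00111011111: invert → 11000100000, add 1 → 11000100001
  01111011001
+ 11000100001
-------------
 100111111010  (end carry out of the top bit = 1)
Discarding the end carry: 00111111010
Decimal check:
  01111011001 = 512 + 256 + 128 + 64 + 16 + 8 + 1 = 985
  00111011111 = 256 + 128 + 64 + 16 + 8 + 4 + 2 + 1 = 479
  985 - 479 = 506, and 00111111010 = 256 + 128 + 64 + 32 + 16 + 8 + 2 = 506 ✓



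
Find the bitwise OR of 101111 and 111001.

OR: 1 when either bit is 1
  101111
| 111001
--------
  111111
Decimal: 47 | 57 = 63



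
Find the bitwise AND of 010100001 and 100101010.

AND: 1 only when both bits are 1
  010100001
& 100101010
-----------
  000100000
Decimal: 161 & 298 = 32



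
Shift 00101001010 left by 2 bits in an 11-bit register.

Original: 00101001010 (decimal 330)
Shift left by 2 positions
Append 2 zeros on the right
Result: 10100101000 (decimal 1320)
Equivalent: 330 << 2 = 330 × 2^2 = 1320



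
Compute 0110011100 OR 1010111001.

OR: 1 when either bit is 1
  0110011100
| 1010111001
------------
  1110111101
Decimal: 412 | 697 = 957



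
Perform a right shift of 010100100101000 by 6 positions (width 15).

Original: 010100100101000 (decimal 10536)
Shift right by 6 positions
Drop the 6 low bits; fill with zeros on the left
Result: 000000010100100 (decimal 164)
Equivalent: 10536 >> 6 = 10536 ÷ 2^6 = 164



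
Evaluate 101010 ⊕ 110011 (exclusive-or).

XOR: 1 when bits differ
  101010
^ 110011
--------
  011001
Decimal: 42 ^ 51 = 25



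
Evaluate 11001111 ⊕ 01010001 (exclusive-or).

XOR: 1 when bits differ
  11001111
^ 01010001
----------
  10011110
Decimal: 207 ^ 81 = 158



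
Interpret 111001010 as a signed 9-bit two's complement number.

Binary: 111001010
Sign bit: 1 (negative)
Invert: 000110101
Add 1:  000110110
Magnitude: 000110110 = 32 + 16 + 4 + 2 = 54
Value: -54



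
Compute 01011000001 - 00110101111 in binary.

Method 1 - Direct subtraction (column by column from the right: bit − bit − borrow-in; if negative, add 2 and borrow 1 from the next column):
borrow: 01001111100
        01011000001
-       00110101111
-------------------
        00100010010

Method 2 - Add two's complement:
Two's complement of 00110101111: invert → 11001010000, add 1 → 11001010001
  01011000001
+ 11001010001
-------------
 100100010010  (end carry out of the top bit = 1)
Discarding the end carry: 00100010010
Decimal check:
  01011000001 = 512 + 128 + 64 + 1 = 705
  00110101111 = 256 + 128 + 32 + 8 + 4 + 2 + 1 = 431
  705 - 431 = 274, and 00100010010 = 256 + 16 + 2 = 274 ✓



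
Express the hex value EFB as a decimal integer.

Expand by place value (powers of 16):
Digit values: E = 14, F = 15, B = 11
EFB = 14 × 16^2 + 15 × 16^1 + 11 × 16^0
= 14 × 256 + 15 × 16 + 11 × 1
= 3584 + 240 + 11
= 3835



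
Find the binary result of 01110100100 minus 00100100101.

Method 1 - Direct subtraction (column by column from the right: bit − bit − borrow-in; if negative, add 2 and borrow 1 from the next column):
borrow: 00011111110
        01110100100
-       00100100101
-------------------
        01001111111

Method 2 - Add two's complement:
Two's complement of 00100100101: invert → 11011011010, add 1 → 11011011011
  01110100100
+ 11011011011
-------------
 101001111111  (end carry out of the top bit = 1)
Discarding the end carry: 01001111111
Decimal check:
  01110100100 = 512 + 256 + 128 + 32 + 4 = 932
  00100100101 = 256 + 32 + 4 + 1 = 293
  932 - 293 = 639, and 01001111111 = 512 + 64 + 32 + 16 + 8 + 4 + 2 + 1 = 639 ✓



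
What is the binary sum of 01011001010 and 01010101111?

Add column by column from the right: bit + bit + carry-in; write the sum mod 2, carry 1 when the sum is 2 or 3.
carry:  10100011100
        01011001010
+       01010101111
-------------------
       010101111001
(the carry out of the leftmost column, 0, becomes the leading bit)
Decimal check:
  01011001010 = 512 + 128 + 64 + 8 + 2 = 714
  01010101111 = 512 + 128 + 32 + 8 + 4 + 2 + 1 = 687
  714 + 687 = 1401, and 010101111001 = 1024 + 256 + 64 + 32 + 16 + 8 + 1 = 1401 ✓



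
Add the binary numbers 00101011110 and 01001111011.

Add column by column from the right: bit + bit + carry-in; write the sum mod 2, carry 1 when the sum is 2 or 3.
carry:  00011111100
        00101011110
+       01001111011
-------------------
       001111011001
(the carry out of the leftmost column, 0, becomes the leading bit)
Decimal check:
  00101011110 = 256 + 64 + 16 + 8 + 4 + 2 = 350
  01001111011 = 512 + 64 + 32 + 16 + 8 + 2 + 1 = 635
  350 + 635 = 985, and 001111011001 = 512 + 256 + 128 + 64 + 16 + 8 + 1 = 985 ✓



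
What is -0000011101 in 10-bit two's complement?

Original: 0000011101
Step 1 - Invert all bits: 1111100010
Step 2 - Add 1: 1111100011
Verification: 0000011101 + 1111100011 = 10000000000; discarding the end carry (carry out of the top bit) leaves the 10-bit value 0000000000, as required for x + (-x)



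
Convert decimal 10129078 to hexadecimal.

Using repeated division by 16 (digits 10–15 are A–F):
10129078 ÷ 16 = 633067 remainder 6
633067 ÷ 16 = 39566 remainder 11 (B)
39566 ÷ 16 = 2472 remainder 14 (E)
2472 ÷ 16 = 154 remainder 8
154 ÷ 16 = 9 remainder 10 (A)
9 ÷ 16 = 0 remainder 9
Reading remainders bottom to top: 9A8EB6



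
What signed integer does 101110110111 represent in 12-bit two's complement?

Binary: 101110110111
Sign bit: 1 (negative)
Invert: 010001001000
Add 1:  010001001001
Magnitude: 010001001001 = 1024 + 64 + 8 + 1 = 1097
Value: -1097



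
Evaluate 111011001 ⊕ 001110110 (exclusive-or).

XOR: 1 when bits differ
  111011001
^ 001110110
-----------
  110101111
Decimal: 473 ^ 118 = 431



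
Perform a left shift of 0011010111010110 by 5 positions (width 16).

Original: 0011010111010110 (decimal 13782)
Shift left by 5 positions
Append 5 zeros on the right and drop the 5 high bits that overflow the 16-bit width
Result: 1011101011000000 (decimal 47808)
Equivalent: 13782 << 5 = 13782 × 2^5 = 441024, truncated to 16 bits = 47808



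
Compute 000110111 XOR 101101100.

XOR: 1 when bits differ
  000110111
^ 101101100
-----------
  101011011
Decimal: 55 ^ 364 = 347



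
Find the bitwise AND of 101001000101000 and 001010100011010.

AND: 1 only when both bits are 1
  101001000101000
& 001010100011010
-----------------
  001000000001000
Decimal: 21032 & 5402 = 4104



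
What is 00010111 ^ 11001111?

XOR: 1 when bits differ
  00010111
^ 11001111
----------
  11011000
Decimal: 23 ^ 207 = 216



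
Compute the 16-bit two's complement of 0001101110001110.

Original: 0001101110001110
Step 1 - Invert all bits: 1110010001110001
Step 2 - Add 1: 1110010001110010
Verification: 0001101110001110 + 1110010001110010 = 10000000000000000; discarding the end carry (carry out of the top bit) leaves the 16-bit value 0000000000000000, as required for x + (-x)



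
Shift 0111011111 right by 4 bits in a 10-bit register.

Original: 0111011111 (decimal 479)
Shift right by 4 positions
Drop the 4 low bits; fill with zeros on the left
Result: 0000011101 (decimal 29)
Equivalent: 479 >> 4 = 479 ÷ 2^4 = 29



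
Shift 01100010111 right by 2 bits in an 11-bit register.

Original: 01100010111 (decimal 791)
Shift right by 2 positions
Drop the 2 low bits; fill with zeros on the left
Result: 00011000101 (decimal 197)
Equivalent: 791 >> 2 = 791 ÷ 2^2 = 197



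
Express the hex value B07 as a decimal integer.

Expand by place value (powers of 16):
Digit values: B = 11
B07 = 11 × 16^2 + 0 × 16^1 + 7 × 16^0
= 11 × 256 + 0 × 16 + 7 × 1
= 2816 + 0 + 7
= 2823



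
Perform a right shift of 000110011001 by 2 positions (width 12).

Original: 000110011001 (decimal 409)
Shift right by 2 positions
Drop the 2 low bits; fill with zeros on the left
Result: 000001100110 (decimal 102)
Equivalent: 409 >> 2 = 409 ÷ 2^2 = 102



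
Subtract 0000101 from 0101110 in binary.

Method 1 - Direct subtraction (column by column from the right: bit − bit − borrow-in; if negative, add 2 and borrow 1 from the next column):
borrow: 0000010
        0101110
-       0000101
---------------
        0101001

Method 2 - Add two's complement:
Two's complement of 0000101: invert → 1111010, add 1 → 1111011
  0101110
+ 1111011
---------
 10101001  (end carry out of the top bit = 1)
Discarding the end carry: 0101001
Decimal check:
  0101110 = 32 + 8 + 4 + 2 = 46
  0000101 = 4 + 1 = 5
  46 - 5 = 41, and 0101001 = 32 + 8 + 1 = 41 ✓



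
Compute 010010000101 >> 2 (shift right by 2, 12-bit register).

Original: 010010000101 (decimal 1157)
Shift right by 2 positions
Drop the 2 low bits; fill with zeros on the left
Result: 000100100001 (decimal 289)
Equivalent: 1157 >> 2 = 1157 ÷ 2^2 = 289



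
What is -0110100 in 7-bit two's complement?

Original: 0110100
Step 1 - Invert all bits: 1001011
Step 2 - Add 1: 1001100
Verification: 0110100 + 1001100 = 10000000; discarding the end carry (carry out of the top bit) leaves the 7-bit value 0000000, as required for x + (-x)



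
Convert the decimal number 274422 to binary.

Using repeated division by 2:
274422 ÷ 2 = 137211 remainder 0
137211 ÷ 2 = 68605 remainder 1
68605 ÷ 2 = 34302 remainder 1
34302 ÷ 2 = 17151 remainder 0
17151 ÷ 2 = 8575 remainder 1
8575 ÷ 2 = 4287 remainder 1
4287 ÷ 2 = 2143 remainder 1
2143 ÷ 2 = 1071 remainder 1
1071 ÷ 2 = 535 remainder 1
535 ÷ 2 = 267 remainder 1
267 ÷ 2 = 133 remainder 1
133 ÷ 2 = 66 remainder 1
66 ÷ 2 = 33 remainder 0
33 ÷ 2 = 16 remainder 1
16 ÷ 2 = 8 remainder 0
8 ÷ 2 = 4 remainder 0
4 ÷ 2 = 2 remainder 0
2 ÷ 2 = 1 remainder 0
1 ÷ 2 = 0 remainder 1
Reading remainders bottom to top: 1000010111111110110



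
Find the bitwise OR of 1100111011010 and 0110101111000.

OR: 1 when either bit is 1
  1100111011010
| 0110101111000
---------------
  1110111111010
Decimal: 6618 | 3448 = 7674



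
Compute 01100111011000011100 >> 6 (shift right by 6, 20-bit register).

Original: 01100111011000011100 (decimal 423452)
Shift right by 6 positions
Drop the 6 low bits; fill with zeros on the left
Result: 00000001100111011000 (decimal 6616)
Equivalent: 423452 >> 6 = 423452 ÷ 2^6 = 6616



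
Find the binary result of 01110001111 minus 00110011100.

Method 1 - Direct subtraction (column by column from the right: bit − bit − borrow-in; if negative, add 2 and borrow 1 from the next column):
borrow: 01111100000
        01110001111
-       00110011100
-------------------
        00111110011

Method 2 - Add two's complement:
Two's complement of 00110011100: invert → 11001100011, add 1 → 11001100100
  01110001111
+ 11001100100
-------------
 100111110011  (end carry out of the top bit = 1)
Discarding the end carry: 00111110011
Decimal check:
  01110001111 = 512 + 256 + 128 + 8 + 4 + 2 + 1 = 911
  00110011100 = 256 + 128 + 16 + 8 + 4 = 412
  911 - 412 = 499, and 00111110011 = 256 + 128 + 64 + 32 + 16 + 2 + 1 = 499 ✓



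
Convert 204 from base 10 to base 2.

Using repeated division by 2:
204 ÷ 2 = 102 remainder 0
102 ÷ 2 = 51 remainder 0
51 ÷ 2 = 25 remainder 1
25 ÷ 2 = 12 remainder 1
12 ÷ 2 = 6 remainder 0
6 ÷ 2 = 3 remainder 0
3 ÷ 2 = 1 remainder 1
1 ÷ 2 = 0 remainder 1
Reading remainders bottom to top: 11001100



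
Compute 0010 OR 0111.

OR: 1 when either bit is 1
  0010
| 0111
------
  0111
Decimal: 2 | 7 = 7



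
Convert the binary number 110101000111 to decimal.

Sum of powers of 2 for each 1-bit:
2^0 + 2^1 + 2^2 + 2^6 + 2^8 + 2^10 + 2^11
= 1 + 2 + 4 + 64 + 256 + 1024 + 2048
= 3399



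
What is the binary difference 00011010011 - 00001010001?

Method 1 - Direct subtraction (column by column from the right: bit − bit − borrow-in; if negative, add 2 and borrow 1 from the next column):
borrow: 00000000000
        00011010011
-       00001010001
-------------------
        00010000010

Method 2 - Add two's complement:
Two's complement of 00001010001: invert → 11110101110, add 1 → 11110101111
  00011010011
+ 11110101111
-------------
 100010000010  (end carry out of the top bit = 1)
Discarding the end carry: 00010000010
Decimal check:
  00011010011 = 128 + 64 + 16 + 2 + 1 = 211
  00001010001 = 64 + 16 + 1 = 81
  211 - 81 = 130, and 00010000010 = 128 + 2 = 130 ✓



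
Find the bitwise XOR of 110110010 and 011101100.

XOR: 1 when bits differ
  110110010
^ 011101100
-----------
  101011110
Decimal: 434 ^ 236 = 350



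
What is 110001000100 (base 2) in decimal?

Sum of powers of 2 for each 1-bit:
2^2 + 2^6 + 2^10 + 2^11
= 4 + 64 + 1024 + 2048
= 3140



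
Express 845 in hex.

Using repeated division by 16 (digits 10–15 are A–F):
845 ÷ 16 = 52 remainder 13 (D)
52 ÷ 16 = 3 remainder 4
3 ÷ 16 = 0 remainder 3
Reading remainders bottom to top: 34D



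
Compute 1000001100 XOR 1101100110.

XOR: 1 when bits differ
  1000001100
^ 1101100110
------------
  0101101010
Decimal: 524 ^ 870 = 362



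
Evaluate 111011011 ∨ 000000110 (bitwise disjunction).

OR: 1 when either bit is 1
  111011011
| 000000110
-----------
  111011111
Decimal: 475 | 6 = 479



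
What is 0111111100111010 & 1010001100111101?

AND: 1 only when both bits are 1
  0111111100111010
& 1010001100111101
------------------
  0010001100111000
Decimal: 32570 & 41789 = 9016



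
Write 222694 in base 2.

Using repeated division by 2:
222694 ÷ 2 = 111347 remainder 0
111347 ÷ 2 = 55673 remainder 1
55673 ÷ 2 = 27836 remainder 1
27836 ÷ 2 = 13918 remainder 0
13918 ÷ 2 = 6959 remainder 0
6959 ÷ 2 = 3479 remainder 1
3479 ÷ 2 = 1739 remainder 1
1739 ÷ 2 = 869 remainder 1
869 ÷ 2 = 434 remainder 1
434 ÷ 2 = 217 remainder 0
217 ÷ 2 = 108 remainder 1
108 ÷ 2 = 54 remainder 0
54 ÷ 2 = 27 remainder 0
27 ÷ 2 = 13 remainder 1
13 ÷ 2 = 6 remainder 1
6 ÷ 2 = 3 remainder 0
3 ÷ 2 = 1 remainder 1
1 ÷ 2 = 0 remainder 1
Reading remainders bottom to top: 110110010111100110



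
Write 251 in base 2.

Using repeated division by 2:
251 ÷ 2 = 125 remainder 1
125 ÷ 2 = 62 remainder 1
62 ÷ 2 = 31 remainder 0
31 ÷ 2 = 15 remainder 1
15 ÷ 2 = 7 remainder 1
7 ÷ 2 = 3 remainder 1
3 ÷ 2 = 1 remainder 1
1 ÷ 2 = 0 remainder 1
Reading remainders bottom to top: 11111011



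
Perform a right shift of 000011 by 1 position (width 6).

Original: 000011 (decimal 3)
Shift right by 1 position
Drop the 1 low bit; fill with zero on the left
Result: 000001 (decimal 1)
Equivalent: 3 >> 1 = 3 ÷ 2^1 = 1



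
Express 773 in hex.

Using repeated division by 16 (digits 10–15 are A–F):
773 ÷ 16 = 48 remainder 5
48 ÷ 16 = 3 remainder 0
3 ÷ 16 = 0 remainder 3
Reading remainders bottom to top: 305



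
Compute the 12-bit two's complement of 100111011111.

Original (sign bit 1, negative): 100111011111
Step 1 - Invert all bits: 011000100000
Step 2 - Add 1: 011000100001
Verification: 100111011111 + 011000100001 = 1000000000000; discarding the end carry (carry out of the top bit) leaves the 12-bit value 000000000000, as required for x + (-x)



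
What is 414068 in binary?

Using repeated division by 2:
414068 ÷ 2 = 207034 remainder 0
207034 ÷ 2 = 103517 remainder 0
103517 ÷ 2 = 51758 remainder 1
51758 ÷ 2 = 25879 remainder 0
25879 ÷ 2 = 12939 remainder 1
12939 ÷ 2 = 6469 remainder 1
6469 ÷ 2 = 3234 remainder 1
3234 ÷ 2 = 1617 remainder 0
1617 ÷ 2 = 808 remainder 1
808 ÷ 2 = 404 remainder 0
404 ÷ 2 = 202 remainder 0
202 ÷ 2 = 101 remainder 0
101 ÷ 2 = 50 remainder 1
50 ÷ 2 = 25 remainder 0
25 ÷ 2 = 12 remainder 1
12 ÷ 2 = 6 remainder 0
6 ÷ 2 = 3 remainder 0
3 ÷ 2 = 1 remainder 1
1 ÷ 2 = 0 remainder 1
Reading remainders bottom to top: 1100101000101110100



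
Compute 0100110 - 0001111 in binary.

Method 1 - Direct subtraction (column by column from the right: bit − bit − borrow-in; if negative, add 2 and borrow 1 from the next column):
borrow: 0111110
        0100110
-       0001111
---------------
        0010111

Method 2 - Add two's complement:
Two's complement of 0001111: invert → 1110000, add 1 → 1110001
  0100110
+ 1110001
---------
 10010111  (end carry out of the top bit = 1)
Discarding the end carry: 0010111
Decimal check:
  0100110 = 32 + 4 + 2 = 38
  0001111 = 8 + 4 + 2 + 1 = 15
  38 - 15 = 23, and 0010111 = 16 + 4 + 2 + 1 = 23 ✓



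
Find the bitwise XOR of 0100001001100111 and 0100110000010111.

XOR: 1 when bits differ
  0100001001100111
^ 0100110000010111
------------------
  0000111001110000
Decimal: 16999 ^ 19479 = 3696



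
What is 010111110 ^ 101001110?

XOR: 1 when bits differ
  010111110
^ 101001110
-----------
  111110000
Decimal: 190 ^ 334 = 496



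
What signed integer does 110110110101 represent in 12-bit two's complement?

Binary: 110110110101
Sign bit: 1 (negative)
Invert: 001001001010
Add 1:  001001001011
Magnitude: 001001001011 = 512 + 64 + 8 + 2 + 1 = 587
Value: -587



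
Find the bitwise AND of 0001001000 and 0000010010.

AND: 1 only when both bits are 1
  0001001000
& 0000010010
------------
  0000000000
Decimal: 72 & 18 = 0



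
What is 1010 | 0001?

OR: 1 when either bit is 1
  1010
| 0001
------
  1011
Decimal: 10 | 1 = 11



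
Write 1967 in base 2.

Using repeated division by 2:
1967 ÷ 2 = 983 remainder 1
983 ÷ 2 = 491 remainder 1
491 ÷ 2 = 245 remainder 1
245 ÷ 2 = 122 remainder 1
122 ÷ 2 = 61 remainder 0
61 ÷ 2 = 30 remainder 1
30 ÷ 2 = 15 remainder 0
15 ÷ 2 = 7 remainder 1
7 ÷ 2 = 3 remainder 1
3 ÷ 2 = 1 remainder 1
1 ÷ 2 = 0 remainder 1
Reading remainders bottom to top: 11110101111



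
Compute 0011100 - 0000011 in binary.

Method 1 - Direct subtraction (column by column from the right: bit − bit − borrow-in; if negative, add 2 and borrow 1 from the next column):
borrow: 0000110
        0011100
-       0000011
---------------
        0011001

Method 2 - Add two's complement:
Two's complement of 0000011: invert → 1111100, add 1 → 1111101
  0011100
+ 1111101
---------
 10011001  (end carry out of the top bit = 1)
Discarding the end carry: 0011001
Decimal check:
  0011100 = 16 + 8 + 4 = 28
  0000011 = 2 + 1 = 3
  28 - 3 = 25, and 0011001 = 16 + 8 + 1 = 25 ✓



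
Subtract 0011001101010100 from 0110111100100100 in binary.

Method 1 - Direct subtraction (column by column from the right: bit − bit − borrow-in; if negative, add 2 and borrow 1 from the next column):
borrow: 0110011110100000
        0110111100100100
-       0011001101010100
------------------------
        0011101111010000

Method 2 - Add two's complement:
Two's complement of 0011001101010100: invert → 1100110010101011, add 1 → 1100110010101100
  0110111100100100
+ 1100110010101100
------------------
 10011101111010000  (end carry out of the top bit = 1)
Discarding the end carry: 0011101111010000
Decimal check:
  0110111100100100 = 16384 + 8192 + 2048 + 1024 + 512 + 256 + 32 + 4 = 28452
  0011001101010100 = 8192 + 4096 + 512 + 256 + 64 + 16 + 4 = 13140
  28452 - 13140 = 15312, and 0011101111010000 = 8192 + 4096 + 2048 + 512 + 256 + 128 + 64 + 16 = 15312 ✓



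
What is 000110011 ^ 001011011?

XOR: 1 when bits differ
  000110011
^ 001011011
-----------
  001101000
Decimal: 51 ^ 91 = 104



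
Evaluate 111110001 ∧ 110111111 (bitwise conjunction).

AND: 1 only when both bits are 1
  111110001
& 110111111
-----------
  110110001
Decimal: 497 & 447 = 433



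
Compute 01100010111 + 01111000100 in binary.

Add column by column from the right: bit + bit + carry-in; write the sum mod 2, carry 1 when the sum is 2 or 3.
carry:  11000001000
        01100010111
+       01111000100
-------------------
       011011011011
(the carry out of the leftmost column, 0, becomes the leading bit)
Decimal check:
  01100010111 = 512 + 256 + 16 + 4 + 2 + 1 = 791
  01111000100 = 512 + 256 + 128 + 64 + 4 = 964
  791 + 964 = 1755, and 011011011011 = 1024 + 512 + 128 + 64 + 16 + 8 + 2 + 1 = 1755 ✓



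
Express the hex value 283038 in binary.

Convert each hex digit to 4 bits:
  2 = 0010
  8 = 1000
  3 = 0011
  0 = 0000
  3 = 0011
  8 = 1000
Concatenate: 001010000011000000111000



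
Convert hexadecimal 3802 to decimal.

Expand by place value (powers of 16):
3802 = 3 × 16^3 + 8 × 16^2 + 0 × 16^1 + 2 × 16^0
= 3 × 4096 + 8 × 256 + 0 × 16 + 2 × 1
= 12288 + 2048 + 0 + 2
= 14338



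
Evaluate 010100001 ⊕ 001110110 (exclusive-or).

XOR: 1 when bits differ
  010100001
^ 001110110
-----------
  011010111
Decimal: 161 ^ 118 = 215



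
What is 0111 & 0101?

AND: 1 only when both bits are 1
  0111
& 0101
------
  0101
Decimal: 7 & 5 = 5



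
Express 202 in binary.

Using repeated division by 2:
202 ÷ 2 = 101 remainder 0
101 ÷ 2 = 50 remainder 1
50 ÷ 2 = 25 remainder 0
25 ÷ 2 = 12 remainder 1
12 ÷ 2 = 6 remainder 0
6 ÷ 2 = 3 remainder 0
3 ÷ 2 = 1 remainder 1
1 ÷ 2 = 0 remainder 1
Reading remainders bottom to top: 11001010



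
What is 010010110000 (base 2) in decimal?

Sum of powers of 2 for each 1-bit:
2^4 + 2^5 + 2^7 + 2^10
= 16 + 32 + 128 + 1024
= 1200



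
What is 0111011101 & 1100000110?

AND: 1 only when both bits are 1
  0111011101
& 1100000110
------------
  0100000100
Decimal: 477 & 774 = 260



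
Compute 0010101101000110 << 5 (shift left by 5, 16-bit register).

Original: 0010101101000110 (decimal 11078)
Shift left by 5 positions
Append 5 zeros on the right and drop the 5 high bits that overflow the 16-bit width
Result: 0110100011000000 (decimal 26816)
Equivalent: 11078 << 5 = 11078 × 2^5 = 354496, truncated to 16 bits = 26816



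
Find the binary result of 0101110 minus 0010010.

Method 1 - Direct subtraction (column by column from the right: bit − bit − borrow-in; if negative, add 2 and borrow 1 from the next column):
borrow: 0100000
        0101110
-       0010010
---------------
        0011100

Method 2 - Add two's complement:
Two's complement of 0010010: invert → 1101101, add 1 → 1101110
  0101110
+ 1101110
---------
 10011100  (end carry out of the top bit = 1)
Discarding the end carry: 0011100
Decimal check:
  0101110 = 32 + 8 + 4 + 2 = 46
  0010010 = 16 + 2 = 18
  46 - 18 = 28, and 0011100 = 16 + 8 + 4 = 28 ✓



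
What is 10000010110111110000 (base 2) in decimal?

Sum of powers of 2 for each 1-bit:
2^4 + 2^5 + 2^6 + 2^7 + 2^8 + 2^10 + 2^11 + 2^13 + 2^19
= 16 + 32 + 64 + 128 + 256 + 1024 + 2048 + 8192 + 524288
= 536048



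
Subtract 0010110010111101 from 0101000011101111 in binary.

Method 1 - Direct subtraction (column by column from the right: bit − bit − borrow-in; if negative, add 2 and borrow 1 from the next column):
borrow: 0101100001100000
        0101000011101111
-       0010110010111101
------------------------
        0010010000110010

Method 2 - Add two's complement:
Two's complement of 0010110010111101: invert → 1101001101000010, add 1 → 1101001101000011
  0101000011101111
+ 1101001101000011
------------------
 10010010000110010  (end carry out of the top bit = 1)
Discarding the end carry: 0010010000110010
Decimal check:
  0101000011101111 = 16384 + 4096 + 128 + 64 + 32 + 8 + 4 + 2 + 1 = 20719
  0010110010111101 = 8192 + 2048 + 1024 + 128 + 32 + 16 + 8 + 4 + 1 = 11453
  20719 - 11453 = 9266, and 0010010000110010 = 8192 + 1024 + 32 + 16 + 2 = 9266 ✓



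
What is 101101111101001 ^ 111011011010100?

XOR: 1 when bits differ
  101101111101001
^ 111011011010100
-----------------
  010110100111101
Decimal: 23529 ^ 30420 = 11581



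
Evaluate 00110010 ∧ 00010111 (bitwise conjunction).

AND: 1 only when both bits are 1
  00110010
& 00010111
----------
  00010010
Decimal: 50 & 23 = 18



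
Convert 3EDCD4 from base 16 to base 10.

Expand by place value (powers of 16):
Digit values: E = 14, D = 13, C = 12
3EDCD4 = 3 × 16^5 + 14 × 16^4 + 13 × 16^3 + 12 × 16^2 + 13 × 16^1 + 4 × 16^0
= 3 × 1048576 + 14 × 65536 + 13 × 4096 + 12 × 256 + 13 × 16 + 4 × 1
= 3145728 + 917504 + 53248 + 3072 + 208 + 4
= 4119764



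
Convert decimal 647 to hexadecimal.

Using repeated division by 16 (digits 10–15 are A–F):
647 ÷ 16 = 40 remainder 7
40 ÷ 16 = 2 remainder 8
2 ÷ 16 = 0 remainder 2
Reading remainders bottom to top: 287



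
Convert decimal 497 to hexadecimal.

Using repeated division by 16 (digits 10–15 are A–F):
497 ÷ 16 = 31 remainder 1
31 ÷ 16 = 1 remainder 15 (F)
1 ÷ 16 = 0 remainder 1
Reading remainders bottom to top: 1F1



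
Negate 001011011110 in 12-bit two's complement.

Original: 001011011110
Step 1 - Invert all bits: 110100100001
Step 2 - Add 1: 110100100010
Verification: 001011011110 + 110100100010 = 1000000000000; discarding the end carry (carry out of the top bit) leaves the 12-bit value 000000000000, as required for x + (-x)



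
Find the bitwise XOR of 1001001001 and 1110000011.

XOR: 1 when bits differ
  1001001001
^ 1110000011
------------
  0111001010
Decimal: 585 ^ 899 = 458



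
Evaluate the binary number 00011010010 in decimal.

Sum of powers of 2 for each 1-bit:
2^1 + 2^4 + 2^6 + 2^7
= 2 + 16 + 64 + 128
= 210



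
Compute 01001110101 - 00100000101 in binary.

Method 1 - Direct subtraction (column by column from the right: bit − bit − borrow-in; if negative, add 2 and borrow 1 from the next column):
borrow: 01000000000
        01001110101
-       00100000101
-------------------
        00101110000

Method 2 - Add two's complement:
Two's complement of 00100000101: invert → 11011111010, add 1 → 11011111011
  01001110101
+ 11011111011
-------------
 100101110000  (end carry out of the top bit = 1)
Discarding the end carry: 00101110000
Decimal check:
  01001110101 = 512 + 64 + 32 + 16 + 4 + 1 = 629
  00100000101 = 256 + 4 + 1 = 261
  629 - 261 = 368, and 00101110000 = 256 + 64 + 32 + 16 = 368 ✓



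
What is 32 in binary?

Using repeated division by 2:
32 ÷ 2 = 16 remainder 0
16 ÷ 2 = 8 remainder 0
8 ÷ 2 = 4 remainder 0
4 ÷ 2 = 2 remainder 0
2 ÷ 2 = 1 remainder 0
1 ÷ 2 = 0 remainder 1
Reading remainders bottom to top: 100000



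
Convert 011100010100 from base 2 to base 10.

Sum of powers of 2 for each 1-bit:
2^2 + 2^4 + 2^8 + 2^9 + 2^10
= 4 + 16 + 256 + 512 + 1024
= 1812



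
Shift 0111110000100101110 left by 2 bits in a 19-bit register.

Original: 0111110000100101110 (decimal 254254)
Shift left by 2 positions
Append 2 zeros on the right and drop the 2 high bits that overflow the 19-bit width
Result: 1111000010010111000 (decimal 492728)
Equivalent: 254254 << 2 = 254254 × 2^2 = 1017016, truncated to 19 bits = 492728



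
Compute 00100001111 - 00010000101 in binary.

Method 1 - Direct subtraction (column by column from the right: bit − bit − borrow-in; if negative, add 2 and borrow 1 from the next column):
borrow: 00100000000
        00100001111
-       00010000101
-------------------
        00010001010

Method 2 - Add two's complement:
Two's complement of 00010000101: invert → 11101111010, add 1 → 11101111011
  00100001111
+ 11101111011
-------------
 100010001010  (end carry out of the top bit = 1)
Discarding the end carry: 00010001010
Decimal check:
  00100001111 = 256 + 8 + 4 + 2 + 1 = 271
  00010000101 = 128 + 4 + 1 = 133
  271 - 133 = 138, and 00010001010 = 128 + 8 + 2 = 138 ✓



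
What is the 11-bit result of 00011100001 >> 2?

Original: 00011100001 (decimal 225)
Shift right by 2 positions
Drop the 2 low bits; fill with zeros on the left
Result: 00000111000 (decimal 56)
Equivalent: 225 >> 2 = 225 ÷ 2^2 = 56



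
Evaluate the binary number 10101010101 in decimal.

Sum of powers of 2 for each 1-bit:
2^0 + 2^2 + 2^4 + 2^6 + 2^8 + 2^10
= 1 + 4 + 16 + 64 + 256 + 1024
= 1365



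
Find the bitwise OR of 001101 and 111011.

OR: 1 when either bit is 1
  001101
| 111011
--------
  111111
Decimal: 13 | 59 = 63



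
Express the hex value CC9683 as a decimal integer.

Expand by place value (powers of 16):
Digit values: C = 12
CC9683 = 12 × 16^5 + 12 × 16^4 + 9 × 16^3 + 6 × 16^2 + 8 × 16^1 + 3 × 16^0
= 12 × 1048576 + 12 × 65536 + 9 × 4096 + 6 × 256 + 8 × 16 + 3 × 1
= 12582912 + 786432 + 36864 + 1536 + 128 + 3
= 13407875



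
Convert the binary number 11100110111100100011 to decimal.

Sum of powers of 2 for each 1-bit:
2^0 + 2^1 + 2^5 + 2^8 + 2^9 + 2^10 + 2^11 + 2^13 + 2^14 + 2^17 + 2^18 + 2^19
= 1 + 2 + 32 + 256 + 512 + 1024 + 2048 + 8192 + 16384 + 131072 + 262144 + 524288
= 945955



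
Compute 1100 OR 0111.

OR: 1 when either bit is 1
  1100
| 0111
------
  1111
Decimal: 12 | 7 = 15



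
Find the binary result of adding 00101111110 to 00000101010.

Add column by column from the right: bit + bit + carry-in; write the sum mod 2, carry 1 when the sum is 2 or 3.
carry:  00011111100
        00101111110
+       00000101010
-------------------
       000110101000
(the carry out of the leftmost column, 0, becomes the leading bit)
Decimal check:
  00101111110 = 256 + 64 + 32 + 16 + 8 + 4 + 2 = 382
  00000101010 = 32 + 8 + 2 = 42
  382 + 42 = 424, and 000110101000 = 256 + 128 + 32 + 8 = 424 ✓



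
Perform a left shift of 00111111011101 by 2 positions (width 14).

Original: 00111111011101 (decimal 4061)
Shift left by 2 positions
Append 2 zeros on the right
Result: 11111101110100 (decimal 16244)
Equivalent: 4061 << 2 = 4061 × 2^2 = 16244

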